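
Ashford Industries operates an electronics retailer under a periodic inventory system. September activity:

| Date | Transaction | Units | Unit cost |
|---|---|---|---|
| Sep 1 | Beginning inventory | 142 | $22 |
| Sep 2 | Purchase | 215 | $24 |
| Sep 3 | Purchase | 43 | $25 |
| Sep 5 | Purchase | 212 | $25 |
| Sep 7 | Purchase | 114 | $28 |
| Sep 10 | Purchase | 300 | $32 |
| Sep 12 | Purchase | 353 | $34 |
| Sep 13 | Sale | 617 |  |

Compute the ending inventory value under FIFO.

Sep 13, 617 sold [FIFO — oldest first]: 142 @ $22 + 215 @ $24 + 43 @ $25 + 212 @ $25 + 5 @ $28 = $14,799
Ending inventory: 109 @ $28 + 300 @ $32 + 353 @ $34 = $24,654

Ending inventory = $24,654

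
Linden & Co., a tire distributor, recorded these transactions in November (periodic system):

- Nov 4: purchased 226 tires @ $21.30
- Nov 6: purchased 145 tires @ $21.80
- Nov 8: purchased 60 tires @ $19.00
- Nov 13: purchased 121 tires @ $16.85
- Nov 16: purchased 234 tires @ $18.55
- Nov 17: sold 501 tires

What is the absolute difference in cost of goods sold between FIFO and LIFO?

$899.95

FIFO COGS: 226 @ $21.30 + 145 @ $21.80 + 60 @ $19.00 + 70 @ $16.85 = $10,294.30
LIFO COGS: 234 @ $18.55 + 121 @ $16.85 + 60 @ $19.00 + 86 @ $21.80 = $9,394.35
Difference = |$10,294.30 − $9,394.35| = $899.95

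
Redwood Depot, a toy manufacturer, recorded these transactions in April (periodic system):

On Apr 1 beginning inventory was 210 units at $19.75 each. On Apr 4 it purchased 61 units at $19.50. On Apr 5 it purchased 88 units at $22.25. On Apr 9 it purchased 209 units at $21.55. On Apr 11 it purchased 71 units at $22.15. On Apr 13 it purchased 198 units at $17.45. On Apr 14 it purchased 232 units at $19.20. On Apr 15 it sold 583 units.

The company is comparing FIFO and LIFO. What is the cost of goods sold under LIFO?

FIFO COGS: 210 @ $19.75 + 61 @ $19.50 + 88 @ $22.25 + 209 @ $21.55 + 15 @ $22.15 = $12,131.20
LIFO COGS: 232 @ $19.20 + 198 @ $17.45 + 71 @ $22.15 + 82 @ $21.55 = $11,249.25

COGS = $11,249.25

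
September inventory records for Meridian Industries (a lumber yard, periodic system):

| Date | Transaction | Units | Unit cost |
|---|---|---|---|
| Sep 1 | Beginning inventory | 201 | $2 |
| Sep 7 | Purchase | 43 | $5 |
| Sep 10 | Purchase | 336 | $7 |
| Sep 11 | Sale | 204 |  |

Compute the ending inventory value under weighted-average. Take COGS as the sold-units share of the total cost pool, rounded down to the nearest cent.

Sep 11, sell 204: 204/580 × $2,969.00 → $1,044.26
Ending inventory (cost pool remaining) = $1,924.74
Check: goods available $2,969.00 = COGS $1,044.26 + ending $1,924.74

Ending inventory = $1,924.74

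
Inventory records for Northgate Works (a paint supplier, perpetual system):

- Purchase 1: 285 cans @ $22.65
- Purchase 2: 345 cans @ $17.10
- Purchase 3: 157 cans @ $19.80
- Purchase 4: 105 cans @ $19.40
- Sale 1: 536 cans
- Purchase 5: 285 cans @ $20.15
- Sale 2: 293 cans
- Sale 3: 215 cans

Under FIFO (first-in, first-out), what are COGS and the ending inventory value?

COGS = $20,563.15; ending inventory = $2,679.95

Sale 1 (536) [FIFO — oldest first]: 285 @ $22.65 + 251 @ $17.10 = $10,747.35
Sale 2 (293) [FIFO — oldest first]: 94 @ $17.10 + 157 @ $19.80 + 42 @ $19.40 = $5,530.80
Sale 3 (215) [FIFO — oldest first]: 63 @ $19.40 + 152 @ $20.15 = $4,285.00
Total COGS = $10,747.35 + $5,530.80 + $4,285.00 = $20,563.15
Ending inventory: 133 @ $20.15 = $2,679.95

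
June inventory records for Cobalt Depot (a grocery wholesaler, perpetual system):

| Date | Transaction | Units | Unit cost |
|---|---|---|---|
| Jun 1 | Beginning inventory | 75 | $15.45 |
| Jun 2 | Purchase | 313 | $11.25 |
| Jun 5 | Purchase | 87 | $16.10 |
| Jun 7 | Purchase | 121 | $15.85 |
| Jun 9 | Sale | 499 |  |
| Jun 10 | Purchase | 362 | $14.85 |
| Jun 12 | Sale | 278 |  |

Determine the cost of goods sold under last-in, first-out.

COGS = $10,720.60

Jun 9, 499 sold [LIFO — newest first]: 121 @ $15.85 + 87 @ $16.10 + 291 @ $11.25 = $6,592.30
Jun 12, 278 sold [LIFO — newest first]: 278 @ $14.85 = $4,128.30
Total COGS = $6,592.30 + $4,128.30 = $10,720.60
Ending inventory: 75 @ $15.45 + 22 @ $11.25 + 84 @ $14.85 = $2,653.65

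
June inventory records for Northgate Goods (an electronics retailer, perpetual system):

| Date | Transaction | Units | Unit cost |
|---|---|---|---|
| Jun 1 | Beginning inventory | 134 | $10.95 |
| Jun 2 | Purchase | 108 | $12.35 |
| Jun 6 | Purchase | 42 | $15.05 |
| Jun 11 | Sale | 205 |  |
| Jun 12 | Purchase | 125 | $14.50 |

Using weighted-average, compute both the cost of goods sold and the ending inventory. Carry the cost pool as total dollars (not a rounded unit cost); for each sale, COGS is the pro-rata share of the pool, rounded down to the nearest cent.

COGS = $2,478.19; ending inventory = $2,767.51

After Jun 1: 134 on hand, pool $1,467.30 (≈ $10.9500 each)
After Jun 2: 242 on hand, pool $2,801.10 (≈ $11.5748 each)
After Jun 6: 284 on hand, pool $3,433.20 (≈ $12.0887 each)
Jun 11, sell 205: 205/284 × $3,433.20 → $2,478.19
After Jun 12: 204 on hand, pool $2,767.51 (≈ $13.5662 each)
Ending inventory (cost pool remaining) = $2,767.51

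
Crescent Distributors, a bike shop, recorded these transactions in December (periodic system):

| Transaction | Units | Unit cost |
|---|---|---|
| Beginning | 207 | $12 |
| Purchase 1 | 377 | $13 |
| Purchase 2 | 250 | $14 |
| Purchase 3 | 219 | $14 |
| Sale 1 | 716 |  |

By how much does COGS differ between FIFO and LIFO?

$544

FIFO COGS: 207 @ $12 + 377 @ $13 + 132 @ $14 = $9,233
LIFO COGS: 219 @ $14 + 250 @ $14 + 247 @ $13 = $9,777
Difference = |$9,233 − $9,777| = $544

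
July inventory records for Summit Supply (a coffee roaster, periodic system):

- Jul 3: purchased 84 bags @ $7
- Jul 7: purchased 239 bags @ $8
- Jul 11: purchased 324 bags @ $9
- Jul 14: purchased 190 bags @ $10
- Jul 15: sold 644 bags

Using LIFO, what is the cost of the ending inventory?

Jul 15, 644 sold [LIFO — newest first]: 190 @ $10 + 324 @ $9 + 130 @ $8 = $5,856
Ending inventory: 84 @ $7 + 109 @ $8 = $1,460
Check: goods available $7,316 = COGS $5,856 + ending $1,460

Ending inventory = $1,460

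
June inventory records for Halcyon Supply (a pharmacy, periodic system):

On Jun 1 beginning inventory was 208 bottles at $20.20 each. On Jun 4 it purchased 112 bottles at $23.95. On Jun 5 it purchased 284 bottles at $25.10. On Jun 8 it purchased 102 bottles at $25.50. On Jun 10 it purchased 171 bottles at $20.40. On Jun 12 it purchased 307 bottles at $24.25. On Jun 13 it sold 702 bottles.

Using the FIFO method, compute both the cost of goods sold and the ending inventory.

COGS = $16,511.40; ending inventory = $11,035.15

Jun 13, 702 sold [FIFO — oldest first]: 208 @ $20.20 + 112 @ $23.95 + 284 @ $25.10 + 98 @ $25.50 = $16,511.40
Ending inventory: 4 @ $25.50 + 171 @ $20.40 + 307 @ $24.25 = $11,035.15
Check: goods available $27,546.55 = COGS $16,511.40 + ending $11,035.15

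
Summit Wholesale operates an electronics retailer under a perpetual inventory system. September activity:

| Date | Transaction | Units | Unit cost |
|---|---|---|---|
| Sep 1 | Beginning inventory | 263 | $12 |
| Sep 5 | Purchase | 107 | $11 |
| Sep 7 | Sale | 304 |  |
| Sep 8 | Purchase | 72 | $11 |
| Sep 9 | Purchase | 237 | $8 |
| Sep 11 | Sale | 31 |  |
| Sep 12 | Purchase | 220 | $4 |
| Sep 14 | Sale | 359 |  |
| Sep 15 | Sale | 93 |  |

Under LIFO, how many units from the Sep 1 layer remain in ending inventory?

Sep 7, 304 sold [LIFO — newest first]: 107 @ $11 + 197 @ $12 = $3,541
Sep 11, 31 sold [LIFO — newest first]: 31 @ $8 = $248
Sep 14, 359 sold [LIFO — newest first]: 220 @ $4 + 139 @ $8 = $1,992
Sep 15, 93 sold [LIFO — newest first]: 67 @ $8 + 26 @ $11 = $822
Total COGS = $3,541 + $248 + $1,992 + $822 = $6,603
Ending inventory: 66 @ $12 + 46 @ $11 = $1,298

66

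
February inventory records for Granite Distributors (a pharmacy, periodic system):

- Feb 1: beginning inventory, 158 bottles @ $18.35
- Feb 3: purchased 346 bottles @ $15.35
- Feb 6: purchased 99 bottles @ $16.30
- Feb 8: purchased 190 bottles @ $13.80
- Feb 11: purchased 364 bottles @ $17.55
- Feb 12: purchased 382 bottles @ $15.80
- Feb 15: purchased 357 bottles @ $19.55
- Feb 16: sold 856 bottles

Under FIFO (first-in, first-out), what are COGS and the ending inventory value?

COGS = $13,551.75; ending inventory = $18,297.50

Feb 16, 856 sold [FIFO — oldest first]: 158 @ $18.35 + 346 @ $15.35 + 99 @ $16.30 + 190 @ $13.80 + 63 @ $17.55 = $13,551.75
Ending inventory: 301 @ $17.55 + 382 @ $15.80 + 357 @ $19.55 = $18,297.50
Check: goods available $31,849.25 = COGS $13,551.75 + ending $18,297.50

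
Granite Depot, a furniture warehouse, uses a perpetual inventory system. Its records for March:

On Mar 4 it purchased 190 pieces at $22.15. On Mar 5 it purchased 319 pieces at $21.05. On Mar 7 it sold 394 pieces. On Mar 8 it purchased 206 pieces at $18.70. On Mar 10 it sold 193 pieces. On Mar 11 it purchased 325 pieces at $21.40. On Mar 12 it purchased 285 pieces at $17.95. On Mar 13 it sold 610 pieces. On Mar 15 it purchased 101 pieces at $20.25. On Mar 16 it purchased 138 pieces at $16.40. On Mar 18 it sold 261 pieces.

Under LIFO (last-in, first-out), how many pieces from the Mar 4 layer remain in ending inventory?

106

Mar 7, 394 sold [LIFO — newest first]: 319 @ $21.05 + 75 @ $22.15 = $8,376.20
Mar 10, 193 sold [LIFO — newest first]: 193 @ $18.70 = $3,609.10
Mar 13, 610 sold [LIFO — newest first]: 285 @ $17.95 + 325 @ $21.40 = $12,070.75
Mar 18, 261 sold [LIFO — newest first]: 138 @ $16.40 + 101 @ $20.25 + 13 @ $18.70 + 9 @ $22.15 = $4,750.90
Total COGS = $8,376.20 + $3,609.10 + $12,070.75 + $4,750.90 = $28,806.95
Ending inventory: 106 @ $22.15 = $2,347.90
Check: goods available $31,154.85 = COGS $28,806.95 + ending $2,347.90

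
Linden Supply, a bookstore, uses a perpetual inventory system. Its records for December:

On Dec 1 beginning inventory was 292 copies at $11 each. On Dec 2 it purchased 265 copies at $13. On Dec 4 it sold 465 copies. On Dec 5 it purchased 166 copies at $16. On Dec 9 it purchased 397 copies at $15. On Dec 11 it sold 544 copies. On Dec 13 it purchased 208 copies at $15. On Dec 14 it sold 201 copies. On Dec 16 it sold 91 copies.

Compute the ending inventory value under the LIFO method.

Dec 4, 465 sold [LIFO — newest first]: 265 @ $13 + 200 @ $11 = $5,645
Dec 11, 544 sold [LIFO — newest first]: 397 @ $15 + 147 @ $16 = $8,307
Dec 14, 201 sold [LIFO — newest first]: 201 @ $15 = $3,015
Dec 16, 91 sold [LIFO — newest first]: 7 @ $15 + 19 @ $16 + 65 @ $11 = $1,124
Total COGS = $5,645 + $8,307 + $3,015 + $1,124 = $18,091
Ending inventory: 27 @ $11 = $297

Ending inventory = $297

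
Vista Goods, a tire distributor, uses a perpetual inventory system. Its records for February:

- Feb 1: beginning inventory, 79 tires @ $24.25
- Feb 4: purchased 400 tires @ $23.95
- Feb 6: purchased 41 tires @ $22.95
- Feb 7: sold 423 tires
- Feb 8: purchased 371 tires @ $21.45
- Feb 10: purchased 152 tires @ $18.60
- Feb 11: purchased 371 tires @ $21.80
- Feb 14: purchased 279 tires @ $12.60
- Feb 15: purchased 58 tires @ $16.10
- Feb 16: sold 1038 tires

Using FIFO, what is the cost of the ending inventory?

Feb 7, 423 sold [FIFO — oldest first]: 79 @ $24.25 + 344 @ $23.95 = $10,154.55
Feb 16, 1038 sold [FIFO — oldest first]: 56 @ $23.95 + 41 @ $22.95 + 371 @ $21.45 + 152 @ $18.60 + 371 @ $21.80 + 47 @ $12.60 = $21,747.30
Total COGS = $10,154.55 + $21,747.30 = $31,901.85
Ending inventory: 232 @ $12.60 + 58 @ $16.10 = $3,857.00
Check: goods available $35,758.85 = COGS $31,901.85 + ending $3,857.00

Ending inventory = $3,857.00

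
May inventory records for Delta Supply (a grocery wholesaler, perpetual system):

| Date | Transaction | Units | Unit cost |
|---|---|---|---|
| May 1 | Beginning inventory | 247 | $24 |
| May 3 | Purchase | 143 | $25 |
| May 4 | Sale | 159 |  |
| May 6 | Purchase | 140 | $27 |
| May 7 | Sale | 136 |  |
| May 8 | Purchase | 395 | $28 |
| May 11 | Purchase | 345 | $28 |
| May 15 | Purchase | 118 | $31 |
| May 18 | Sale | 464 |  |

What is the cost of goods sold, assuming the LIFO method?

COGS = $20,977

May 4, 159 sold [LIFO — newest first]: 143 @ $25 + 16 @ $24 = $3,959
May 7, 136 sold [LIFO — newest first]: 136 @ $27 = $3,672
May 18, 464 sold [LIFO — newest first]: 118 @ $31 + 345 @ $28 + 1 @ $28 = $13,346
Total COGS = $3,959 + $3,672 + $13,346 = $20,977
Ending inventory: 231 @ $24 + 4 @ $27 + 394 @ $28 = $16,684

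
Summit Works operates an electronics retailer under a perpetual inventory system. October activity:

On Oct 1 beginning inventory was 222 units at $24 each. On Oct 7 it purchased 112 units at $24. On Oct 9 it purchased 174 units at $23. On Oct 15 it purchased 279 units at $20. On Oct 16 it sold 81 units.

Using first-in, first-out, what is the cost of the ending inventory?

Oct 16, 81 sold [FIFO — oldest first]: 81 @ $24 = $1,944
Ending inventory: 141 @ $24 + 112 @ $24 + 174 @ $23 + 279 @ $20 = $15,654

Ending inventory = $15,654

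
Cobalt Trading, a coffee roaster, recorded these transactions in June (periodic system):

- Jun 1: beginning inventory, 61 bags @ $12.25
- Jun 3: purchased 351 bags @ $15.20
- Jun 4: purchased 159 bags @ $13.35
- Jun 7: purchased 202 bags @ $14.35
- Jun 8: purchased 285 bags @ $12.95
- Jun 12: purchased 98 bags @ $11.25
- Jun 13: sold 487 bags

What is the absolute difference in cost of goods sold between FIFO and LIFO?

$798.05

FIFO COGS: 61 @ $12.25 + 351 @ $15.20 + 75 @ $13.35 = $7,083.70
LIFO COGS: 98 @ $11.25 + 285 @ $12.95 + 104 @ $14.35 = $6,285.65
Difference = |$7,083.70 − $6,285.65| = $798.05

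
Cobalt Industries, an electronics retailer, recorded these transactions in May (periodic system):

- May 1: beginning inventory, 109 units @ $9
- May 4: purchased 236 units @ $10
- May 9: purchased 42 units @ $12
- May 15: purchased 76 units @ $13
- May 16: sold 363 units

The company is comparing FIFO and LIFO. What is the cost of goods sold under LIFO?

FIFO COGS: 109 @ $9 + 236 @ $10 + 18 @ $12 = $3,557
LIFO COGS: 76 @ $13 + 42 @ $12 + 236 @ $10 + 9 @ $9 = $3,933

COGS = $3,933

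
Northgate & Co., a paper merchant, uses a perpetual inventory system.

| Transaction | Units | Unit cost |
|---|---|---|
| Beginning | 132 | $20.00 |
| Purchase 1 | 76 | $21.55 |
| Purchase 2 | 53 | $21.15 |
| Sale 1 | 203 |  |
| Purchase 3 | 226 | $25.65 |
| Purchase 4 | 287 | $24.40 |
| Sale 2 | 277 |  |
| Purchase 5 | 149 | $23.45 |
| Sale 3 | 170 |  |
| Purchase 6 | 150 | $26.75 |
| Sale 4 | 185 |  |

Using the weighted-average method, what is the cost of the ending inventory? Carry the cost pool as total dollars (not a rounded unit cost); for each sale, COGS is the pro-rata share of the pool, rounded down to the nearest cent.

Ending inventory = $5,968.43

After Beginning: 132 on hand, pool $2,640.00 (≈ $20.0000 each)
After Purchase 1: 208 on hand, pool $4,277.80 (≈ $20.5663 each)
After Purchase 2: 261 on hand, pool $5,398.75 (≈ $20.6849 each)
Sale 1, sell 203: 203/261 × $5,398.75 → $4,199.02
After Purchase 3: 284 on hand, pool $6,996.63 (≈ $24.6360 each)
After Purchase 4: 571 on hand, pool $13,999.43 (≈ $24.5174 each)
Sale 2, sell 277: 277/571 × $13,999.43 → $6,791.31
After Purchase 5: 443 on hand, pool $10,702.17 (≈ $24.1584 each)
Sale 3, sell 170: 170/443 × $10,702.17 → $4,106.92
After Purchase 6: 423 on hand, pool $10,607.75 (≈ $25.0774 each)
Sale 4, sell 185: 185/423 × $10,607.75 → $4,639.32
Total COGS = $4,199.02 + $6,791.31 + $4,106.92 + $4,639.32 = $19,736.57
Ending inventory (cost pool remaining) = $5,968.43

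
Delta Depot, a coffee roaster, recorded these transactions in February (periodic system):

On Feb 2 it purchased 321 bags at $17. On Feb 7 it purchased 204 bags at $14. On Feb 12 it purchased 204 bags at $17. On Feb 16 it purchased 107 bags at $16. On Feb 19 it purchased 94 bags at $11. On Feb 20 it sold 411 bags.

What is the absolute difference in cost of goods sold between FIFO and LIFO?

FIFO COGS: 321 @ $17 + 90 @ $14 = $6,717
LIFO COGS: 94 @ $11 + 107 @ $16 + 204 @ $17 + 6 @ $14 = $6,298
Difference = |$6,717 − $6,298| = $419

$419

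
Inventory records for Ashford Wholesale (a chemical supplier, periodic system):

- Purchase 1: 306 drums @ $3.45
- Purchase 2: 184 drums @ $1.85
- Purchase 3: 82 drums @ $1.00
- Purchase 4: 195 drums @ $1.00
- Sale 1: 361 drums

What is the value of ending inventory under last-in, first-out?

Sale 1 (361) [LIFO — newest first]: 195 @ $1.00 + 82 @ $1.00 + 84 @ $1.85 = $432.40
Ending inventory: 306 @ $3.45 + 100 @ $1.85 = $1,240.70
Check: goods available $1,673.10 = COGS $432.40 + ending $1,240.70

Ending inventory = $1,240.70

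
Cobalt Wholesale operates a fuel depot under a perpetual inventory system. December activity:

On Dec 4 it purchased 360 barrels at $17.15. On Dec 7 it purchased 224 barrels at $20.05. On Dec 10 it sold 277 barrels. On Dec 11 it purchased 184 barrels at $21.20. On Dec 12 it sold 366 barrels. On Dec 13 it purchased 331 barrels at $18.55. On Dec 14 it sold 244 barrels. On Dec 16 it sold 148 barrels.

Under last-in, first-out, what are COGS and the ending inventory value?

Dec 10, 277 sold [LIFO — newest first]: 224 @ $20.05 + 53 @ $17.15 = $5,400.15
Dec 12, 366 sold [LIFO — newest first]: 184 @ $21.20 + 182 @ $17.15 = $7,022.10
Dec 14, 244 sold [LIFO — newest first]: 244 @ $18.55 = $4,526.20
Dec 16, 148 sold [LIFO — newest first]: 87 @ $18.55 + 61 @ $17.15 = $2,660.00
Total COGS = $5,400.15 + $7,022.10 + $4,526.20 + $2,660.00 = $19,608.45
Ending inventory: 64 @ $17.15 = $1,097.60

COGS = $19,608.45; ending inventory = $1,097.60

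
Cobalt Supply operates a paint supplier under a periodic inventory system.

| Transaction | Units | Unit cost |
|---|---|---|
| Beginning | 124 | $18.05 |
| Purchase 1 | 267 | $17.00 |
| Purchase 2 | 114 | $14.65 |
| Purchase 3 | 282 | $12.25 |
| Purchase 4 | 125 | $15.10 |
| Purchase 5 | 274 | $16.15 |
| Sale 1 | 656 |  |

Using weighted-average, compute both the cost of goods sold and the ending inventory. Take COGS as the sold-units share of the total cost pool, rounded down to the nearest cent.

Sale 1, sell 656: 656/1186 × $18,214.40 → $10,074.74
Ending inventory (cost pool remaining) = $8,139.66
Check: goods available $18,214.40 = COGS $10,074.74 + ending $8,139.66

COGS = $10,074.74; ending inventory = $8,139.66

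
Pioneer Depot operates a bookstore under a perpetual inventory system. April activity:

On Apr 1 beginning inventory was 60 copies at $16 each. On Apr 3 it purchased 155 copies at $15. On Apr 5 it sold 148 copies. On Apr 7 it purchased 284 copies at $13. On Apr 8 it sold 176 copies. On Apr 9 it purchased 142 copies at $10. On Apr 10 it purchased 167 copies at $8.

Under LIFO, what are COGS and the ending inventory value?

COGS = $4,508; ending inventory = $5,225

Apr 5, 148 sold [LIFO — newest first]: 148 @ $15 = $2,220
Apr 8, 176 sold [LIFO — newest first]: 176 @ $13 = $2,288
Total COGS = $2,220 + $2,288 = $4,508
Ending inventory: 60 @ $16 + 7 @ $15 + 108 @ $13 + 142 @ $10 + 167 @ $8 = $5,225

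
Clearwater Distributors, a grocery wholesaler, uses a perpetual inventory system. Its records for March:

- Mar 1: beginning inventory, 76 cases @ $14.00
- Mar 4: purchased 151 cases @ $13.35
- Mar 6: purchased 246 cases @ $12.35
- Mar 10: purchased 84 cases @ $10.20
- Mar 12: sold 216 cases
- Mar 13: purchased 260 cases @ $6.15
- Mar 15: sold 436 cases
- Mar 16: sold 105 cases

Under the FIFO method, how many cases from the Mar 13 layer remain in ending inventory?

Mar 12, 216 sold [FIFO — oldest first]: 76 @ $14.00 + 140 @ $13.35 = $2,933.00
Mar 15, 436 sold [FIFO — oldest first]: 11 @ $13.35 + 246 @ $12.35 + 84 @ $10.20 + 95 @ $6.15 = $4,626.00
Mar 16, 105 sold [FIFO — oldest first]: 105 @ $6.15 = $645.75
Total COGS = $2,933.00 + $4,626.00 + $645.75 = $8,204.75
Ending inventory: 60 @ $6.15 = $369.00

60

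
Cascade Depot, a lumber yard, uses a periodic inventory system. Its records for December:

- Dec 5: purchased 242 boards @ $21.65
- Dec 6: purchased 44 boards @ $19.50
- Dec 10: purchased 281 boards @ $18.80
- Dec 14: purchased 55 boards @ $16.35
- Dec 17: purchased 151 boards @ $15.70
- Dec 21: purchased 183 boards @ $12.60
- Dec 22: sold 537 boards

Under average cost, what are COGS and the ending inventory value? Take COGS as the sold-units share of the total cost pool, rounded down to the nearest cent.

COGS = $9,524.36; ending inventory = $7,431.49

Dec 22, sell 537: 537/956 × $16,955.85 → $9,524.36
Ending inventory (cost pool remaining) = $7,431.49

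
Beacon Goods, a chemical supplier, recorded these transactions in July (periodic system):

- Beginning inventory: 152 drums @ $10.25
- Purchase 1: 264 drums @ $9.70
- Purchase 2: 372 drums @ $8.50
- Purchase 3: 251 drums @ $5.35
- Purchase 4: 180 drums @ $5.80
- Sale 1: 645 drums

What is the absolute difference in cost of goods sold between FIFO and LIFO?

FIFO COGS: 152 @ $10.25 + 264 @ $9.70 + 229 @ $8.50 = $6,065.30
LIFO COGS: 180 @ $5.80 + 251 @ $5.35 + 214 @ $8.50 = $4,205.85
Difference = |$6,065.30 − $4,205.85| = $1,859.45

$1,859.45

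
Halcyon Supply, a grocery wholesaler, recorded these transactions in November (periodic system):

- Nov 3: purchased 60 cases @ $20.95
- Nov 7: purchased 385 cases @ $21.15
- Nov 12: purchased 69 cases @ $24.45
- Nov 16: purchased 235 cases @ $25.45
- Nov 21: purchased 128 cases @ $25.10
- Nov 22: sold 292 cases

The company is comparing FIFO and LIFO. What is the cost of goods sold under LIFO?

COGS = $7,386.60

FIFO COGS: 60 @ $20.95 + 232 @ $21.15 = $6,163.80
LIFO COGS: 128 @ $25.10 + 164 @ $25.45 = $7,386.60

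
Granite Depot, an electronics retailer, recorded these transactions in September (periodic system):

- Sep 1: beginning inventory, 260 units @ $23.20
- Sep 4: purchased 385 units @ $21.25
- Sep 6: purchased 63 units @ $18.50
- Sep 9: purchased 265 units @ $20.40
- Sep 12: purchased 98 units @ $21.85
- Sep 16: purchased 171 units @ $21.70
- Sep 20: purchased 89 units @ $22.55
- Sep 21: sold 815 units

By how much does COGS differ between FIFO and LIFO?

$389.85

FIFO COGS: 260 @ $23.20 + 385 @ $21.25 + 63 @ $18.50 + 107 @ $20.40 = $17,561.55
LIFO COGS: 89 @ $22.55 + 171 @ $21.70 + 98 @ $21.85 + 265 @ $20.40 + 63 @ $18.50 + 129 @ $21.25 = $17,171.70
Difference = |$17,561.55 − $17,171.70| = $389.85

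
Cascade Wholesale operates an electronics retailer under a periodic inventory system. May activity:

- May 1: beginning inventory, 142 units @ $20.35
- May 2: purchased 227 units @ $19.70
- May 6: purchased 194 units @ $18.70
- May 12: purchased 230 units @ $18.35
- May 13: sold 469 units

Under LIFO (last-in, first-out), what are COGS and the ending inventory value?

COGS = $8,734.80; ending inventory = $6,475.10

May 13, 469 sold [LIFO — newest first]: 230 @ $18.35 + 194 @ $18.70 + 45 @ $19.70 = $8,734.80
Ending inventory: 142 @ $20.35 + 182 @ $19.70 = $6,475.10
Check: goods available $15,209.90 = COGS $8,734.80 + ending $6,475.10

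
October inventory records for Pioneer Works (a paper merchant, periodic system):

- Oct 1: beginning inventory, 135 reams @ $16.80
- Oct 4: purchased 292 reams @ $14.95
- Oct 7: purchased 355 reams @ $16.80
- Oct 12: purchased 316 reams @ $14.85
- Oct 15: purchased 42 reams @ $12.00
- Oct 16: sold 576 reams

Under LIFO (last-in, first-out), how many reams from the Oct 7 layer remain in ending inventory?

Oct 16, 576 sold [LIFO — newest first]: 42 @ $12.00 + 316 @ $14.85 + 218 @ $16.80 = $8,859.00
Ending inventory: 135 @ $16.80 + 292 @ $14.95 + 137 @ $16.80 = $8,935.00
Check: goods available $17,794.00 = COGS $8,859.00 + ending $8,935.00

137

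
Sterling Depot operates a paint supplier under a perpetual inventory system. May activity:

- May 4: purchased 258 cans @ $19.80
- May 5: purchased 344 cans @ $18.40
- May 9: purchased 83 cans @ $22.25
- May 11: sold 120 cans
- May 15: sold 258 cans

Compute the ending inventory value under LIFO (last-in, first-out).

Ending inventory = $6,010.00

May 11, 120 sold [LIFO — newest first]: 83 @ $22.25 + 37 @ $18.40 = $2,527.55
May 15, 258 sold [LIFO — newest first]: 258 @ $18.40 = $4,747.20
Total COGS = $2,527.55 + $4,747.20 = $7,274.75
Ending inventory: 258 @ $19.80 + 49 @ $18.40 = $6,010.00
Check: goods available $13,284.75 = COGS $7,274.75 + ending $6,010.00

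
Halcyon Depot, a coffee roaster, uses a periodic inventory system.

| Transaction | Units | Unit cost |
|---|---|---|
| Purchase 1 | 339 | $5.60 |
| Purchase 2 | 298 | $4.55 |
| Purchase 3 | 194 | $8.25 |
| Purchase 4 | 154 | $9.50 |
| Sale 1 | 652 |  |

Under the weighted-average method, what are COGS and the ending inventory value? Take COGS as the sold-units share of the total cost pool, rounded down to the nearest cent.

Sale 1, sell 652: 652/985 × $6,317.80 → $4,181.93
Ending inventory (cost pool remaining) = $2,135.87
Check: goods available $6,317.80 = COGS $4,181.93 + ending $2,135.87

COGS = $4,181.93; ending inventory = $2,135.87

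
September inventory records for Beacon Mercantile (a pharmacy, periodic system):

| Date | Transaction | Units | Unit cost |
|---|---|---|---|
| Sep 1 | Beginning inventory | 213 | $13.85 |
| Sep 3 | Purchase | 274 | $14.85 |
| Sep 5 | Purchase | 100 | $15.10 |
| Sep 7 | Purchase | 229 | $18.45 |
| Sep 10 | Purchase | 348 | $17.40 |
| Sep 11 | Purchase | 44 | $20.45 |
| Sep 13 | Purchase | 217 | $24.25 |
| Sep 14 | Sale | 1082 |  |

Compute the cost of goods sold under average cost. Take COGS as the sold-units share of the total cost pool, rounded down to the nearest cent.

COGS = $18,960.62

Sep 14, sell 1082: 1082/1425 × $24,971.25 → $18,960.62
Ending inventory (cost pool remaining) = $6,010.63
Check: goods available $24,971.25 = COGS $18,960.62 + ending $6,010.63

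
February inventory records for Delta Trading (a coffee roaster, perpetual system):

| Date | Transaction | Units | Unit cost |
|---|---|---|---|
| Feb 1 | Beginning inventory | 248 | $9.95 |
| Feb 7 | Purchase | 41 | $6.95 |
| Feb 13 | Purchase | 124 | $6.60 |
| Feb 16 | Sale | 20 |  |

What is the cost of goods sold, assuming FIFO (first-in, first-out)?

Feb 16, 20 sold [FIFO — oldest first]: 20 @ $9.95 = $199.00
Ending inventory: 228 @ $9.95 + 41 @ $6.95 + 124 @ $6.60 = $3,371.95

COGS = $199.00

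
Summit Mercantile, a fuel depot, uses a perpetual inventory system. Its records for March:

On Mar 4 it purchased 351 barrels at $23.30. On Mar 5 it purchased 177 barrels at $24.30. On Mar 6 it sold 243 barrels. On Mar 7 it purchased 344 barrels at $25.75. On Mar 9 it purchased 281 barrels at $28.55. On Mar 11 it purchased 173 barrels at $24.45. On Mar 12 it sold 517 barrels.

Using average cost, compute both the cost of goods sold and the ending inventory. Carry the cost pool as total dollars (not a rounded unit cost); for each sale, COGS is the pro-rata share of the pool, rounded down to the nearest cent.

After Mar 4: 351 on hand, pool $8,178.30 (≈ $23.3000 each)
After Mar 5: 528 on hand, pool $12,479.40 (≈ $23.6352 each)
Mar 6, sell 243: 243/528 × $12,479.40 → $5,743.36
After Mar 7: 629 on hand, pool $15,594.04 (≈ $24.7918 each)
After Mar 9: 910 on hand, pool $23,616.59 (≈ $25.9523 each)
After Mar 11: 1083 on hand, pool $27,846.44 (≈ $25.7123 each)
Mar 12, sell 517: 517/1083 × $27,846.44 → $13,293.26
Total COGS = $5,743.36 + $13,293.26 = $19,036.62
Ending inventory (cost pool remaining) = $14,553.18

COGS = $19,036.62; ending inventory = $14,553.18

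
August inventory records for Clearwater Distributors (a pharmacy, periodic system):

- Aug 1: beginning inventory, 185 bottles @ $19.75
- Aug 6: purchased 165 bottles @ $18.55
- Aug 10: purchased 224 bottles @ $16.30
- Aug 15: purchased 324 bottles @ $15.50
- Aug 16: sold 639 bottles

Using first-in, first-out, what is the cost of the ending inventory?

Ending inventory = $4,014.50

Aug 16, 639 sold [FIFO — oldest first]: 185 @ $19.75 + 165 @ $18.55 + 224 @ $16.30 + 65 @ $15.50 = $11,373.20
Ending inventory: 259 @ $15.50 = $4,014.50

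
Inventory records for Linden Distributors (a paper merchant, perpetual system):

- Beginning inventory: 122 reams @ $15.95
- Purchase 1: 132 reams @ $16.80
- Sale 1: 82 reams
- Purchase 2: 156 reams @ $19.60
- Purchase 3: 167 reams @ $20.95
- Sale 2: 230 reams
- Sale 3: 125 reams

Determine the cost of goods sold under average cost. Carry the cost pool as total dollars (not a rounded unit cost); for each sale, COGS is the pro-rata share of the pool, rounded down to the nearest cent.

COGS = $8,068.05

After Beginning: 122 on hand, pool $1,945.90 (≈ $15.9500 each)
After Purchase 1: 254 on hand, pool $4,163.50 (≈ $16.3917 each)
Sale 1, sell 82: 82/254 × $4,163.50 → $1,344.12
After Purchase 2: 328 on hand, pool $5,876.98 (≈ $17.9176 each)
After Purchase 3: 495 on hand, pool $9,375.63 (≈ $18.9407 each)
Sale 2, sell 230: 230/495 × $9,375.63 → $4,356.35
Sale 3, sell 125: 125/265 × $5,019.28 → $2,367.58
Total COGS = $1,344.12 + $4,356.35 + $2,367.58 = $8,068.05
Ending inventory (cost pool remaining) = $2,651.70
Check: goods available $10,719.75 = COGS $8,068.05 + ending $2,651.70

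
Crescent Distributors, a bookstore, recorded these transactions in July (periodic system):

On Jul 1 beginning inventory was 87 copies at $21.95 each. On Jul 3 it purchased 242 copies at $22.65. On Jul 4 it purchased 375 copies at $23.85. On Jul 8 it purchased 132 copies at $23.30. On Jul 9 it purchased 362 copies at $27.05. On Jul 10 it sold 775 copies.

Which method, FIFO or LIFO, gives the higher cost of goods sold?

LIFO

FIFO COGS: 87 @ $21.95 + 242 @ $22.65 + 375 @ $23.85 + 71 @ $23.30 = $17,989.00
LIFO COGS: 362 @ $27.05 + 132 @ $23.30 + 281 @ $23.85 = $19,569.55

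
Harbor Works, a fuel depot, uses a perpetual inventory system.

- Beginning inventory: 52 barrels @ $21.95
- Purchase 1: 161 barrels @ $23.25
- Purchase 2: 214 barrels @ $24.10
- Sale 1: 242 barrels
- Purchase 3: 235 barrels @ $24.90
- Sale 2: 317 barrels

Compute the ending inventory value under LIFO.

Sale 1 (242) [LIFO — newest first]: 214 @ $24.10 + 28 @ $23.25 = $5,808.40
Sale 2 (317) [LIFO — newest first]: 235 @ $24.90 + 82 @ $23.25 = $7,758.00
Total COGS = $5,808.40 + $7,758.00 = $13,566.40
Ending inventory: 52 @ $21.95 + 51 @ $23.25 = $2,327.15

Ending inventory = $2,327.15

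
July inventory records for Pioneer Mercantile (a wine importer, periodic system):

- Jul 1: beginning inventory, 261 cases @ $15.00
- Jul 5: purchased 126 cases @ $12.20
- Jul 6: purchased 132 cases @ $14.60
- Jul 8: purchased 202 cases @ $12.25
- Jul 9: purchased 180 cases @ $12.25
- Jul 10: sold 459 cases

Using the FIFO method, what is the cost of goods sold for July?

Jul 10, 459 sold [FIFO — oldest first]: 261 @ $15.00 + 126 @ $12.20 + 72 @ $14.60 = $6,503.40
Ending inventory: 60 @ $14.60 + 202 @ $12.25 + 180 @ $12.25 = $5,555.50

COGS = $6,503.40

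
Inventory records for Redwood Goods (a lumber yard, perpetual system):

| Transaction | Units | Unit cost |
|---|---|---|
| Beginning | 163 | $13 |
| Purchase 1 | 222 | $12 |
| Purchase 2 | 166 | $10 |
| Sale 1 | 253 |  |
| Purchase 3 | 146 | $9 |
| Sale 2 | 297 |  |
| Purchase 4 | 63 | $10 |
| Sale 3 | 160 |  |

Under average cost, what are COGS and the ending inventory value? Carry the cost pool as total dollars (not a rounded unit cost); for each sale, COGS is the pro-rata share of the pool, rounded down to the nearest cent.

After Beginning: 163 on hand, pool $2,119.00 (≈ $13.0000 each)
After Purchase 1: 385 on hand, pool $4,783.00 (≈ $12.4234 each)
After Purchase 2: 551 on hand, pool $6,443.00 (≈ $11.6933 each)
Sale 1, sell 253: 253/551 × $6,443.00 → $2,958.40
After Purchase 3: 444 on hand, pool $4,798.60 (≈ $10.8077 each)
Sale 2, sell 297: 297/444 × $4,798.60 → $3,209.87
After Purchase 4: 210 on hand, pool $2,218.73 (≈ $10.5654 each)
Sale 3, sell 160: 160/210 × $2,218.73 → $1,690.46
Total COGS = $2,958.40 + $3,209.87 + $1,690.46 = $7,858.73
Ending inventory (cost pool remaining) = $528.27

COGS = $7,858.73; ending inventory = $528.27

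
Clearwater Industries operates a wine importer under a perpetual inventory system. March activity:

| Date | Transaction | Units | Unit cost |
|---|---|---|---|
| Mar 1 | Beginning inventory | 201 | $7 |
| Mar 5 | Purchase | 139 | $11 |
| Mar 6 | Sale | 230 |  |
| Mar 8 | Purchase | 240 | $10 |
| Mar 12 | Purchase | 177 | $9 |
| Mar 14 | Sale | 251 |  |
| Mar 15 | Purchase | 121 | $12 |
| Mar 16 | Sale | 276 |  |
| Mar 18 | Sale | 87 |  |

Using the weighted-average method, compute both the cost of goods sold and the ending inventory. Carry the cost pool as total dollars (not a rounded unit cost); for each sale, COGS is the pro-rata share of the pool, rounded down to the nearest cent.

After Mar 1: 201 on hand, pool $1,407.00 (≈ $7.0000 each)
After Mar 5: 340 on hand, pool $2,936.00 (≈ $8.6353 each)
Mar 6, sell 230: 230/340 × $2,936.00 → $1,986.11
After Mar 8: 350 on hand, pool $3,349.89 (≈ $9.5711 each)
After Mar 12: 527 on hand, pool $4,942.89 (≈ $9.3793 each)
Mar 14, sell 251: 251/527 × $4,942.89 → $2,354.20
After Mar 15: 397 on hand, pool $4,040.69 (≈ $10.1781 each)
Mar 16, sell 276: 276/397 × $4,040.69 → $2,809.14
Mar 18, sell 87: 87/121 × $1,231.55 → $885.49
Total COGS = $1,986.11 + $2,354.20 + $2,809.14 + $885.49 = $8,034.94
Ending inventory (cost pool remaining) = $346.06

COGS = $8,034.94; ending inventory = $346.06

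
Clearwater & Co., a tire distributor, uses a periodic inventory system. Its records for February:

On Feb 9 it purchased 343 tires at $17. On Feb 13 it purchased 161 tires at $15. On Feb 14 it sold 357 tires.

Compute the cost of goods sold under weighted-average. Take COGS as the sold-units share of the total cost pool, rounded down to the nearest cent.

COGS = $5,840.91

Feb 14, sell 357: 357/504 × $8,246.00 → $5,840.91
Ending inventory (cost pool remaining) = $2,405.09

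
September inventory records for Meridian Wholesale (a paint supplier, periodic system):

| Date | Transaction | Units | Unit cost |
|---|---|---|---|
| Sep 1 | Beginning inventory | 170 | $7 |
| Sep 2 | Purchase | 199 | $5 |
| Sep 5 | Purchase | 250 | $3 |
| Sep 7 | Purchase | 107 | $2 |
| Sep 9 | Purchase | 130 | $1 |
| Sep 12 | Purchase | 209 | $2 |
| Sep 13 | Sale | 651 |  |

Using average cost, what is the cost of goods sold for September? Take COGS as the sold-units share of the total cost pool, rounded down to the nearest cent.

Sep 13, sell 651: 651/1065 × $3,697.00 → $2,259.85
Ending inventory (cost pool remaining) = $1,437.15

COGS = $2,259.85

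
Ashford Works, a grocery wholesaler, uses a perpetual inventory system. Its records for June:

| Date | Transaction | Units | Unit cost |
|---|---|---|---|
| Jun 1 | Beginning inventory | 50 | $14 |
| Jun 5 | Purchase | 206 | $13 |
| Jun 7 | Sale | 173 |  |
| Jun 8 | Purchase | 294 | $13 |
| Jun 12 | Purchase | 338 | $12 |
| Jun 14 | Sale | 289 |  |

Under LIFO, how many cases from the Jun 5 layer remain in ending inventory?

33

Jun 7, 173 sold [LIFO — newest first]: 173 @ $13 = $2,249
Jun 14, 289 sold [LIFO — newest first]: 289 @ $12 = $3,468
Total COGS = $2,249 + $3,468 = $5,717
Ending inventory: 50 @ $14 + 33 @ $13 + 294 @ $13 + 49 @ $12 = $5,539
Check: goods available $11,256 = COGS $5,717 + ending $5,539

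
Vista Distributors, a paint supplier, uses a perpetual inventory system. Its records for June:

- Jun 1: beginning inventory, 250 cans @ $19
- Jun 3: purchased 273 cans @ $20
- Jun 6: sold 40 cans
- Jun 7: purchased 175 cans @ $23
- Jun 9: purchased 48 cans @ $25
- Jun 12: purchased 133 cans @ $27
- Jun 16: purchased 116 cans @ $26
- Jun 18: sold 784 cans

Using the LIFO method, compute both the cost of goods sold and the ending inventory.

COGS = $18,793; ending inventory = $3,249

Jun 6, 40 sold [LIFO — newest first]: 40 @ $20 = $800
Jun 18, 784 sold [LIFO — newest first]: 116 @ $26 + 133 @ $27 + 48 @ $25 + 175 @ $23 + 233 @ $20 + 79 @ $19 = $17,993
Total COGS = $800 + $17,993 = $18,793
Ending inventory: 171 @ $19 = $3,249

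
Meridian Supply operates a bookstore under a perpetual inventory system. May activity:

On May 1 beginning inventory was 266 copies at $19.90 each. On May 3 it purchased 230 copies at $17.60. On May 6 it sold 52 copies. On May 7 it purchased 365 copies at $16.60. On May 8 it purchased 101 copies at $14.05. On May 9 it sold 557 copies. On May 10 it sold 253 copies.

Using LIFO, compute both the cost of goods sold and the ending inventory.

COGS = $14,829.45; ending inventory = $1,990.00

May 6, 52 sold [LIFO — newest first]: 52 @ $17.60 = $915.20
May 9, 557 sold [LIFO — newest first]: 101 @ $14.05 + 365 @ $16.60 + 91 @ $17.60 = $9,079.65
May 10, 253 sold [LIFO — newest first]: 87 @ $17.60 + 166 @ $19.90 = $4,834.60
Total COGS = $915.20 + $9,079.65 + $4,834.60 = $14,829.45
Ending inventory: 100 @ $19.90 = $1,990.00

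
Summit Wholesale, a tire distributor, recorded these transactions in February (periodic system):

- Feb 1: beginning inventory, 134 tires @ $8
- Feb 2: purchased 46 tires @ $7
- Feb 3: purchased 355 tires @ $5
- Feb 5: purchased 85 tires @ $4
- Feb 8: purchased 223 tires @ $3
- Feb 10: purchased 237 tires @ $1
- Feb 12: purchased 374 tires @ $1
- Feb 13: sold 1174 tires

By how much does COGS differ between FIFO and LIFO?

$1,614

FIFO COGS: 134 @ $8 + 46 @ $7 + 355 @ $5 + 85 @ $4 + 223 @ $3 + 237 @ $1 + 94 @ $1 = $4,509
LIFO COGS: 374 @ $1 + 237 @ $1 + 223 @ $3 + 85 @ $4 + 255 @ $5 = $2,895
Difference = |$4,509 − $2,895| = $1,614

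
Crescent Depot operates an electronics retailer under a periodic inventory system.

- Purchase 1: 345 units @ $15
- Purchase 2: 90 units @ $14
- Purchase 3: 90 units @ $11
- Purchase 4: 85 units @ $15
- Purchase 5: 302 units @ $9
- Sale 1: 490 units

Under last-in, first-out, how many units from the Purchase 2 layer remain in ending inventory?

Sale 1 (490) [LIFO — newest first]: 302 @ $9 + 85 @ $15 + 90 @ $11 + 13 @ $14 = $5,165
Ending inventory: 345 @ $15 + 77 @ $14 = $6,253
Check: goods available $11,418 = COGS $5,165 + ending $6,253

77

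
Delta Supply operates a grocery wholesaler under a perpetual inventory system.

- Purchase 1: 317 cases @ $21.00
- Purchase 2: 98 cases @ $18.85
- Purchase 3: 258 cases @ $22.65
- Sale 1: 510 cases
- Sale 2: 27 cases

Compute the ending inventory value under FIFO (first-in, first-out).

Sale 1 (510) [FIFO — oldest first]: 317 @ $21.00 + 98 @ $18.85 + 95 @ $22.65 = $10,656.05
Sale 2 (27) [FIFO — oldest first]: 27 @ $22.65 = $611.55
Total COGS = $10,656.05 + $611.55 = $11,267.60
Ending inventory: 136 @ $22.65 = $3,080.40
Check: goods available $14,348.00 = COGS $11,267.60 + ending $3,080.40

Ending inventory = $3,080.40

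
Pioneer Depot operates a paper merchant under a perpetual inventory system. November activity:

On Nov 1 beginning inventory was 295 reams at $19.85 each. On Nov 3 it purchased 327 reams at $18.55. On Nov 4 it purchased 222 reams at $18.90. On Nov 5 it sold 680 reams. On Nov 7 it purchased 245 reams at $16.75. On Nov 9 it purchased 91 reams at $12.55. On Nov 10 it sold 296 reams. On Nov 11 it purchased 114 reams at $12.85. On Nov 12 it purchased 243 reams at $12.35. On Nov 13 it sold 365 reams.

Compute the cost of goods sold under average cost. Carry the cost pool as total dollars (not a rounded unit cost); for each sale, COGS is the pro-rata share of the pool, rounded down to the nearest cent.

After Nov 1: 295 on hand, pool $5,855.75 (≈ $19.8500 each)
After Nov 3: 622 on hand, pool $11,921.60 (≈ $19.1666 each)
After Nov 4: 844 on hand, pool $16,117.40 (≈ $19.0964 each)
Nov 5, sell 680: 680/844 × $16,117.40 → $12,985.58
After Nov 7: 409 on hand, pool $7,235.57 (≈ $17.6909 each)
After Nov 9: 500 on hand, pool $8,377.62 (≈ $16.7552 each)
Nov 10, sell 296: 296/500 × $8,377.62 → $4,959.55
After Nov 11: 318 on hand, pool $4,882.97 (≈ $15.3553 each)
After Nov 12: 561 on hand, pool $7,884.02 (≈ $14.0535 each)
Nov 13, sell 365: 365/561 × $7,884.02 → $5,129.53
Total COGS = $12,985.58 + $4,959.55 + $5,129.53 = $23,074.66
Ending inventory (cost pool remaining) = $2,754.49
Check: goods available $25,829.15 = COGS $23,074.66 + ending $2,754.49

COGS = $23,074.66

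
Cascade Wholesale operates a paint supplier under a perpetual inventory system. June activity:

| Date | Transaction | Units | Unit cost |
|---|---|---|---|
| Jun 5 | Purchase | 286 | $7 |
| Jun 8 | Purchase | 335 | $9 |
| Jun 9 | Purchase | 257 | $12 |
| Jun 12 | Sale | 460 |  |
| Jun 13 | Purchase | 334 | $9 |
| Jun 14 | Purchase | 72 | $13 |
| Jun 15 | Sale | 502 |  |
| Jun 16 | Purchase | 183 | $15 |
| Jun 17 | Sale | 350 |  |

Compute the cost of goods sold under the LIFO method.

Jun 12, 460 sold [LIFO — newest first]: 257 @ $12 + 203 @ $9 = $4,911
Jun 15, 502 sold [LIFO — newest first]: 72 @ $13 + 334 @ $9 + 96 @ $9 = $4,806
Jun 17, 350 sold [LIFO — newest first]: 183 @ $15 + 36 @ $9 + 131 @ $7 = $3,986
Total COGS = $4,911 + $4,806 + $3,986 = $13,703
Ending inventory: 155 @ $7 = $1,085
Check: goods available $14,788 = COGS $13,703 + ending $1,085

COGS = $13,703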